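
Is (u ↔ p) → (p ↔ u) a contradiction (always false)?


Truth table over {p, u}:
p | u | φ
---------
F | F | T
T | F | T
F | T | T
T | T | T
Satisfying assignment at row 1: p=F, u=F gives T.

No, it is not a contradiction.


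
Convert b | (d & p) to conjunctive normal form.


Step 1: Distribute ∨ over ∧: b ∨ (d ∧ p) = (b ∨ d) ∧ (b ∨ p).

(b | d) & (b | p)


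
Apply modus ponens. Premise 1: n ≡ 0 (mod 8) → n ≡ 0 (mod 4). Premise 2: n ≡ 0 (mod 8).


Modus ponens: from (P → Q) and P, infer Q.
P = 'n ≡ 0 (mod 8)' is asserted, and P → Q holds, so Q follows.

n ≡ 0 (mod 4).


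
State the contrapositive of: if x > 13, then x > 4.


The contrapositive of (P → Q) is (¬Q → ¬P); it is logically equivalent to the original.
Here P = 'x > 13' and Q = 'x > 4'.

If not (x > 4), then not (x > 13).


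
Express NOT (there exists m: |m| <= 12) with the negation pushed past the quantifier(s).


¬(for all x: φ) = there exists x: ¬φ, and ¬(there exists x: φ) = for all x: ¬φ.
Apply to the existential statement.

for all m: NOT(|m| <= 12)


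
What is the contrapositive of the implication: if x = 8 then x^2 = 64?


The contrapositive of (P → Q) is (¬Q → ¬P); it is logically equivalent to the original.
Here P = 'x = 8' and Q = 'x^2 = 64'.

If not (x^2 = 64), then not (x = 8).


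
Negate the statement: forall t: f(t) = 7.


¬(forall x: φ) = exists x: ¬φ, and ¬(exists x: φ) = forall x: ¬φ.
Apply to the universal statement.

exists t: ~(f(t) = 7)


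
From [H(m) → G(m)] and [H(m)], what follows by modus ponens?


Modus ponens: from (P → Q) and P, infer Q.
P = 'H(m)' is asserted, and P → Q holds, so Q follows.

G(m).


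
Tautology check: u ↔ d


Build the truth table over {d, u}:
d | u | φ
---------
F | F | T
T | F | F
F | T | F
T | T | T
Counterexample at row 2: with d=T, u=F, the formula is F.

No, it is not a tautology.


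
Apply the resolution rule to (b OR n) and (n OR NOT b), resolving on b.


The clauses contain complementary literals b and NOTb.
Resolution eliminates this pair and disjoins the remaining literals (merging duplicates).

n


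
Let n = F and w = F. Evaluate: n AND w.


Conjunction is true only when both operands are true.
Substitute: n=F, w=F.
F AND F evaluates to F.

F


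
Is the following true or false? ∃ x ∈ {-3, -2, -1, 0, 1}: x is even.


Evaluate the predicate on each element: -3:F, -2:T, -1:F, 0:T, 1:F.
Witness x = -2 satisfies the predicate.

T


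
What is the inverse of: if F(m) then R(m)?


The inverse of (P → Q) is (¬P → ¬Q). It is equivalent to the converse, not to the original.
Here P = 'F(m)' and Q = 'R(m)'.

If not (F(m)), then not (R(m)).


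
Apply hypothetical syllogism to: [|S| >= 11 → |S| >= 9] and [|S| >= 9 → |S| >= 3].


Hypothetical syllogism: from (P → Q) and (Q → R), infer (P → R).
Chain the two implications through the shared middle term '|S| >= 9'.

|S| >= 11 → |S| >= 3


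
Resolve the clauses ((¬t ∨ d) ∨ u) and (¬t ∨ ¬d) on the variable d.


The clauses contain complementary literals d and ¬d.
Resolution eliminates this pair and disjoins the remaining literals (merging duplicates).

(¬t ∨ u)


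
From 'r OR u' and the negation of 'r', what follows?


Disjunctive syllogism: from (P ∨ Q) and ¬P, infer Q.
One disjunct, 'r', is ruled out; the other must hold.

u


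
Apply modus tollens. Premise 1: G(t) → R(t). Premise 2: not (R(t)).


Modus tollens: from (P → Q) and ¬Q, infer ¬P.
Q = 'R(t)' is denied; since P → Q, P must also fail.

Not (G(t)).


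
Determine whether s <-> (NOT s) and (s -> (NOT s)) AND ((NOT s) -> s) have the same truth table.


Compare truth tables:
s | φ | ψ
---------
F | F | F
T | F | F
The columns φ and ψ agree on every row.

Yes, they are logically equivalent.


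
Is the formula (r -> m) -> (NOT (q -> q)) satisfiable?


Search for a satisfying assignment over {m, q, r}.
Try m=F, q=F, r=T: the formula evaluates to T.
A satisfying assignment exists.

Satisfiable.


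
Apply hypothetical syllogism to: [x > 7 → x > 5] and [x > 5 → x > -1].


Hypothetical syllogism: from (P → Q) and (Q → R), infer (P → R).
Chain the two implications through the shared middle term 'x > 5'.

x > 7 → x > -1


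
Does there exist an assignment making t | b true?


Search for a satisfying assignment over {b, t}.
Try b=True, t=False: the formula evaluates to True.
A satisfying assignment exists.

Satisfiable.


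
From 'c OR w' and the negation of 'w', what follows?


Disjunctive syllogism: from (P ∨ Q) and ¬P, infer Q.
One disjunct, 'w', is ruled out; the other must hold.

c


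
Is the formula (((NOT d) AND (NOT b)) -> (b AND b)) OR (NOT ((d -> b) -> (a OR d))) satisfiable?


Search for a satisfying assignment over {a, b, d}.
Try a=F, b=F, d=F: the formula evaluates to T.
A satisfying assignment exists.

Satisfiable.


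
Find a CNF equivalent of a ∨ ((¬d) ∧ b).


Step 1: Distribute ∨ over ∧: a ∨ ((¬d) ∧ b) = (a ∨ (¬d)) ∧ (a ∨ b).

(a ∨ (¬d)) ∧ (a ∨ b)


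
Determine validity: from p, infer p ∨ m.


This matches the form of disjunction introduction: the conclusion follows in every model of the premises.

Valid.


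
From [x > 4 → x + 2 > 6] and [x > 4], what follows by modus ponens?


Modus ponens: from (P → Q) and P, infer Q.
P = 'x > 4' is asserted, and P → Q holds, so Q follows.

x + 2 > 6.


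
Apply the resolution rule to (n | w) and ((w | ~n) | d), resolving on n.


The clauses contain complementary literals n and ~n.
Resolution eliminates this pair and disjoins the remaining literals (merging duplicates).

(w | d)


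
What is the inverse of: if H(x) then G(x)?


The inverse of (P → Q) is (¬P → ¬Q). It is equivalent to the converse, not to the original.
Here P = 'H(x)' and Q = 'G(x)'.

If not (H(x)), then not (G(x)).


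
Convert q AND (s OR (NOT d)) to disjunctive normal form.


Step 1: Distribute ∧ over ∨: q ∧ (s ∨ (¬d)) = (q ∧ s) ∨ (q ∧ (¬d)).

(q AND s) OR (q AND (NOT d))


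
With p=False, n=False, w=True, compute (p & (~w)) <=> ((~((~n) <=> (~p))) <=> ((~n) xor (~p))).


Substitute p=False, n=False, w=True:
… (earlier sub-steps elided)
p & (~w) = False & False = False
~n = True
~p = True
(~n) <=> (~p) = True <=> True = True
~((~n) <=> (~p)) = False
~n = True
~p = True
(~n) xor (~p) = True xor True = False
(~((~n) <=> (~p))) <=> ((~n) xor (~p)) = False <=> False = True
(p & (~w)) <=> ((~((~n) <=> (~p))) <=> ((~n) xor (~p))) = False <=> True = False

False


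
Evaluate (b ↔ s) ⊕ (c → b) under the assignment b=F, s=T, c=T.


Substitute b=F, s=T, c=T:
b ↔ s = F ↔ T = F
c → b = T → F = F
(b ↔ s) ⊕ (c → b) = F ⊕ F = F

F


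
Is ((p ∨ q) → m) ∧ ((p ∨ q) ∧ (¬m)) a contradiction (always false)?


Truth table over {m, p, q}:
m | p | q | φ
-------------
F | F | F | F
T | F | F | F
F | T | F | F
T | T | F | F
F | F | T | F
T | F | T | F
F | T | T | F
T | T | T | F
Every row is false.

Yes, it is a contradiction.


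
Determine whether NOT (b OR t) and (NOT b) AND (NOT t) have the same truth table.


Compare truth tables:
b | t | φ | ψ
-------------
F | F | T | T
T | F | F | F
F | T | F | F
T | T | F | F
The columns φ and ψ agree on every row.

Yes, they are logically equivalent.


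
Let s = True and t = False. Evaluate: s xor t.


Exclusive or is true when exactly one operand is true.
Substitute: s=True, t=False.
True xor False evaluates to True.

True


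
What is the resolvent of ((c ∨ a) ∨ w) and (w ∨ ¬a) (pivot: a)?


The clauses contain complementary literals a and ¬a.
Resolution eliminates this pair and disjoins the remaining literals (merging duplicates).

(w ∨ c)


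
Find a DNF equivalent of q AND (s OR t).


Step 1: Distribute ∧ over ∨: q ∧ (s ∨ t) = (q ∧ s) ∨ (q ∧ t).

(q AND s) OR (q AND t)


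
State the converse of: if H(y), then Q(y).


The converse of (P → Q) is (Q → P). It is not in general equivalent to the original.
Here P = 'H(y)' and Q = 'Q(y)'.

If Q(y), then H(y).


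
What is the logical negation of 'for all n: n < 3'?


¬(for all x: φ) = there exists x: ¬φ, and ¬(there exists x: φ) = for all x: ¬φ.
Apply to the universal statement.

there exists n: NOT(n < 3)


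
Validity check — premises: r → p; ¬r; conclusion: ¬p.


This is denying the antecedent (fallacy). There exist truth assignments where the premises are all true but the conclusion is false.

Invalid.


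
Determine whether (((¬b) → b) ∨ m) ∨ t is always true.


Build the truth table over {b, m, t}:
b | m | t | φ
-------------
F | F | F | F
T | F | F | T
F | T | F | T
T | T | F | T
F | F | T | T
T | F | T | T
F | T | T | T
T | T | T | T
Counterexample at row 1: with b=F, m=F, t=F, the formula is F.

No, it is not a tautology.


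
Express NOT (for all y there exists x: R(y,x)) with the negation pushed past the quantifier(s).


Negation flips each quantifier (∀↔∃) and negates the inner predicate.
¬(for all y there exists x: φ) = there exists y for all x: ¬φ.

there exists y for all x: NOT(R(y,x))


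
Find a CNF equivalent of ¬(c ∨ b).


Step 1: Apply De Morgan: ¬(c ∨ b) = ¬c ∧ ¬b.

(¬c) ∧ (¬b)


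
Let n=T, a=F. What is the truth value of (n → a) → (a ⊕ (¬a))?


Substitute n=T, a=F:
n → a = T → F = F
¬a = T
a ⊕ (¬a) = F ⊕ T = T
(n → a) → (a ⊕ (¬a)) = F → T = T

T


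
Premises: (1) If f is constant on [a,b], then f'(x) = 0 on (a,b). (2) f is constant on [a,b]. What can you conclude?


Modus ponens: from (P → Q) and P, infer Q.
P = 'f is constant on [a,b]' is asserted, and P → Q holds, so Q follows.

f'(x) = 0 on (a,b).


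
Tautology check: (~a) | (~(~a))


Build the truth table over {a}:
a | φ
-----
False | True
True | True
Every row evaluates to true.

Yes, it is a tautology.


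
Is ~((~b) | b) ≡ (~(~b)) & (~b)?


Compare truth tables:
b | φ | ψ
---------
False | False | False
True | False | False
The columns φ and ψ agree on every row.

Yes, they are logically equivalent.


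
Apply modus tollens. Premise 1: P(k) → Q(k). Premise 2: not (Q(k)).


Modus tollens: from (P → Q) and ¬Q, infer ¬P.
Q = 'Q(k)' is denied; since P → Q, P must also fail.

Not (P(k)).


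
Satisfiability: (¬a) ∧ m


Search for a satisfying assignment over {a, m}.
Try a=F, m=T: the formula evaluates to T.
A satisfying assignment exists.

Satisfiable.


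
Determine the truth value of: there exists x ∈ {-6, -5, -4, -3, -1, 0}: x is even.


Evaluate the predicate on each element: -6:T, -5:F, -4:T, -3:F, -1:F, 0:T.
Witness x = -6 satisfies the predicate.

T


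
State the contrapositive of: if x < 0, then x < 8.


The contrapositive of (P → Q) is (¬Q → ¬P); it is logically equivalent to the original.
Here P = 'x < 0' and Q = 'x < 8'.

If not (x < 8), then not (x < 0).


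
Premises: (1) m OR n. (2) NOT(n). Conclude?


Disjunctive syllogism: from (P ∨ Q) and ¬P, infer Q.
One disjunct, 'n', is ruled out; the other must hold.

m


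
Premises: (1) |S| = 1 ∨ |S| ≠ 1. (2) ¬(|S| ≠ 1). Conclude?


Disjunctive syllogism: from (P ∨ Q) and ¬P, infer Q.
One disjunct, '|S| ≠ 1', is ruled out; the other must hold.

|S| = 1


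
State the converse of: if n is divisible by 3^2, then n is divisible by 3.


The converse of (P → Q) is (Q → P). It is not in general equivalent to the original.
Here P = 'n is divisible by 3^2' and Q = 'n is divisible by 3'.

If n is divisible by 3, then n is divisible by 3^2.


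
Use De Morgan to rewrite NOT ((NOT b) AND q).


De Morgan: the negation of a conjunction is the disjunction of the negations.
Distribute NOT across AND, flipping it to OR, and negate each literal.

b OR (NOT q)


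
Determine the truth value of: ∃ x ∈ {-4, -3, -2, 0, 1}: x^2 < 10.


Evaluate the predicate on each element: -4:F, -3:T, -2:T, 0:T, 1:T.
Witness x = -3 satisfies the predicate.

T


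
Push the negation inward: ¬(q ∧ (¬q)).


De Morgan: the negation of a conjunction is the disjunction of the negations.
Distribute ¬ across ∧, flipping it to ∨, and negate each literal.

(¬q) ∨ q


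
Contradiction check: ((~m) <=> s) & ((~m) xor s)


Truth table over {m, s}:
m | s | φ
---------
False | False | False
True | False | False
False | True | False
True | True | False
Every row is false.

Yes, it is a contradiction.


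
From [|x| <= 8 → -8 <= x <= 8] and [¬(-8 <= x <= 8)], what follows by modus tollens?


Modus tollens: from (P → Q) and ¬Q, infer ¬P.
Q = '-8 <= x <= 8' is denied; since P → Q, P must also fail.

Not (|x| <= 8).


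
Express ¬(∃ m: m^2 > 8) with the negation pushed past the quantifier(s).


¬(∀ x: φ) = ∃ x: ¬φ, and ¬(∃ x: φ) = ∀ x: ¬φ.
Apply to the existential statement.

∀ m: ¬(m^2 > 8)


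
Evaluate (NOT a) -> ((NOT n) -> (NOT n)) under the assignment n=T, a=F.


Substitute n=T, a=F:
NOT a = T
NOT n = F
NOT n = F
(NOT n) -> (NOT n) = F -> F = T
(NOT a) -> ((NOT n) -> (NOT n)) = T -> T = T

T


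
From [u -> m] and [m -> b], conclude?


Hypothetical syllogism: from (P → Q) and (Q → R), infer (P → R).
Chain the two implications through the shared middle term 'm'.

u -> b


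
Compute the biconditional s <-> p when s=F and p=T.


Biconditional is true when both operands have the same truth value.
Substitute: s=F, p=T.
F <-> T evaluates to F.

F


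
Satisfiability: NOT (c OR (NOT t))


Search for a satisfying assignment over {c, t}.
Try c=F, t=T: the formula evaluates to T.
A satisfying assignment exists.

Satisfiable.


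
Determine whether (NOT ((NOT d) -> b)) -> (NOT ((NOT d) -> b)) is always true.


Build the truth table over {b, d}:
b | d | φ
---------
F | F | T
T | F | T
F | T | T
T | T | T
Every row evaluates to true.

Yes, it is a tautology.


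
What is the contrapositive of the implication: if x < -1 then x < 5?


The contrapositive of (P → Q) is (¬Q → ¬P); it is logically equivalent to the original.
Here P = 'x < -1' and Q = 'x < 5'.

If not (x < 5), then not (x < -1).


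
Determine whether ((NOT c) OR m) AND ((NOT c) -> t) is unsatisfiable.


Truth table over {c, m, t}:
c | m | t | φ
-------------
F | F | F | F
T | F | F | F
F | T | F | F
T | T | F | T
F | F | T | T
T | F | T | F
F | T | T | T
T | T | T | T
Satisfying assignment at row 4: c=T, m=T, t=F gives T.

No, it is not a contradiction.


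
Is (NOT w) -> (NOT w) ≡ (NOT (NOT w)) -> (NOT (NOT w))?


Compare truth tables:
w | φ | ψ
---------
F | T | T
T | T | T
The columns φ and ψ agree on every row.

Yes, they are logically equivalent.


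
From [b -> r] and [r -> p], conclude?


Hypothetical syllogism: from (P → Q) and (Q → R), infer (P → R).
Chain the two implications through the shared middle term 'r'.

b -> p


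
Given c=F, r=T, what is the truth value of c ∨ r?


Disjunction is false only when both operands are false.
Substitute: c=F, r=T.
F ∨ T evaluates to T.

T


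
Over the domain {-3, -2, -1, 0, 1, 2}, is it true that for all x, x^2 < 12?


Evaluate the predicate on each element: -3:T, -2:T, -1:T, 0:T, 1:T, 2:T.
Every element satisfies the predicate.

T


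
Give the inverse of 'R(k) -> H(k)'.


The inverse of (P → Q) is (¬P → ¬Q). It is equivalent to the converse, not to the original.
Here P = 'R(k)' and Q = 'H(k)'.

If not (R(k)), then not (H(k)).


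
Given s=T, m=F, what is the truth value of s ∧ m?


Conjunction is true only when both operands are true.
Substitute: s=T, m=F.
T ∧ F evaluates to F.

F


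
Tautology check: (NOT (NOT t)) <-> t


Build the truth table over {t}:
t | φ
-----
F | T
T | T
Every row evaluates to true.

Yes, it is a tautology.


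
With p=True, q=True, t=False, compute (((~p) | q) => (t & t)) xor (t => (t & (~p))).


Substitute p=True, q=True, t=False:
~p = False
(~p) | q = False | True = True
t & t = False & False = False
((~p) | q) => (t & t) = True => False = False
~p = False
t & (~p) = False & False = False
t => (t & (~p)) = False => False = True
(((~p) | q) => (t & t)) xor (t => (t & (~p))) = False xor True = True

True


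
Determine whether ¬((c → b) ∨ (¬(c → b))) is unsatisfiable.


Truth table over {b, c}:
b | c | φ
---------
F | F | F
T | F | F
F | T | F
T | T | F
Every row is false.

Yes, it is a contradiction.


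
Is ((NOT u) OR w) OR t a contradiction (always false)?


Truth table over {t, u, w}:
t | u | w | φ
-------------
F | F | F | T
T | F | F | T
F | T | F | F
T | T | F | T
F | F | T | T
T | F | T | T
F | T | T | T
T | T | T | T
Satisfying assignment at row 1: t=F, u=F, w=F gives T.

No, it is not a contradiction.


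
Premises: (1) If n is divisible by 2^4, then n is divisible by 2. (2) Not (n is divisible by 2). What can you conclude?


Modus tollens: from (P → Q) and ¬Q, infer ¬P.
Q = 'n is divisible by 2' is denied; since P → Q, P must also fail.

Not (n is divisible by 2^4).


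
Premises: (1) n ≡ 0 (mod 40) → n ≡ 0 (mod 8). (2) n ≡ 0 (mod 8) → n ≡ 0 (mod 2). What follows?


Hypothetical syllogism: from (P → Q) and (Q → R), infer (P → R).
Chain the two implications through the shared middle term 'n ≡ 0 (mod 8)'.

n ≡ 0 (mod 40) → n ≡ 0 (mod 2)


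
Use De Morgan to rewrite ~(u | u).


De Morgan: the negation of a disjunction is the conjunction of the negations.
Distribute ~ across |, flipping it to &, and negate each literal.

(~u) & (~u)


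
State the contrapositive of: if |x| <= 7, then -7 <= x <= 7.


The contrapositive of (P → Q) is (¬Q → ¬P); it is logically equivalent to the original.
Here P = '|x| <= 7' and Q = '-7 <= x <= 7'.

If not (-7 <= x <= 7), then not (|x| <= 7).


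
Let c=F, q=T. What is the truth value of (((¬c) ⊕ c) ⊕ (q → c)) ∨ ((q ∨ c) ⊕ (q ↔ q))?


Substitute c=F, q=T:
¬c = T
(¬c) ⊕ c = T ⊕ F = T
q → c = T → F = F
((¬c) ⊕ c) ⊕ (q → c) = T ⊕ F = T
q ∨ c = T ∨ F = T
q ↔ q = T ↔ T = T
(q ∨ c) ⊕ (q ↔ q) = T ⊕ T = F
(((¬c) ⊕ c) ⊕ (q → c)) ∨ ((q ∨ c) ⊕ (q ↔ q)) = T ∨ F = T

T


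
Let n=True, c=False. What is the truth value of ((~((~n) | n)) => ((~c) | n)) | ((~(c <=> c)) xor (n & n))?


Substitute n=True, c=False:
… (earlier sub-steps elided)
(~n) | n = False | True = True
~((~n) | n) = False
~c = True
(~c) | n = True | True = True
(~((~n) | n)) => ((~c) | n) = False => True = True
c <=> c = False <=> False = True
~(c <=> c) = False
n & n = True & True = True
(~(c <=> c)) xor (n & n) = False xor True = True
((~((~n) | n)) => ((~c) | n)) | ((~(c <=> c)) xor (n & n)) = True | True = True

True


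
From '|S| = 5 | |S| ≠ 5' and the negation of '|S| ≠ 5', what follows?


Disjunctive syllogism: from (P ∨ Q) and ¬P, infer Q.
One disjunct, '|S| ≠ 5', is ruled out; the other must hold.

|S| = 5


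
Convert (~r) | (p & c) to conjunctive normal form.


Step 1: Distribute ∨ over ∧: (¬r) ∨ (p ∧ c) = ((¬r) ∨ p) ∧ ((¬r) ∨ c).

((~r) | p) & ((~r) | c)


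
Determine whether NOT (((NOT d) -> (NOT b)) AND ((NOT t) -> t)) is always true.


Build the truth table over {b, d, t}:
b | d | t | φ
-------------
F | F | F | T
T | F | F | T
F | T | F | T
T | T | F | T
F | F | T | F
T | F | T | T
F | T | T | F
T | T | T | F
Counterexample at row 5: with b=F, d=F, t=T, the formula is F.

No, it is not a tautology.


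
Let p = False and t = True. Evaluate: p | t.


Disjunction is false only when both operands are false.
Substitute: p=False, t=True.
False | True evaluates to True.

True


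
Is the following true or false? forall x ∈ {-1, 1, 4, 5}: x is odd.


Evaluate the predicate on each element: -1:True, 1:True, 4:False, 5:True.
Counterexample x = 4 fails the predicate.

False


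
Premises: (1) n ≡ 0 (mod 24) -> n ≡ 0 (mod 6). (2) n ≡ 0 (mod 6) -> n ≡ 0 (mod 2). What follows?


Hypothetical syllogism: from (P → Q) and (Q → R), infer (P → R).
Chain the two implications through the shared middle term 'n ≡ 0 (mod 6)'.

n ≡ 0 (mod 24) -> n ≡ 0 (mod 2)


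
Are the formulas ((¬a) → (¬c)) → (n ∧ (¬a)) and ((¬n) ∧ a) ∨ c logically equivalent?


Compare truth tables:
a | c | n | φ | ψ
-----------------
F | F | F | F | F
T | F | F | F | T
F | T | F | T | T
T | T | F | F | T
F | F | T | T | F
T | F | T | F | F
F | T | T | T | T
T | T | T | F | T
They differ at row 2 (a=T, c=F, n=F): φ=F but ψ=T.

No, they are not logically equivalent.


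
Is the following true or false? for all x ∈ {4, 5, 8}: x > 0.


Evaluate the predicate on each element: 4:T, 5:T, 8:T.
Every element satisfies the predicate.

T


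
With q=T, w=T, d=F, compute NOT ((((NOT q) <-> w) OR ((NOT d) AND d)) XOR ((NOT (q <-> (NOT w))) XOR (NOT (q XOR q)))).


Substitute q=T, w=T, d=F:
… (earlier sub-steps elided)
(NOT d) AND d = T AND F = F
((NOT q) <-> w) OR ((NOT d) AND d) = F OR F = F
NOT w = F
q <-> (NOT w) = T <-> F = F
NOT (q <-> (NOT w)) = T
q XOR q = T XOR T = F
NOT (q XOR q) = T
(NOT (q <-> (NOT w))) XOR (NOT (q XOR q)) = T XOR T = F
(((NOT q) <-> w) OR ((NOT d) AND d)) XOR ((NOT (q <-> (NOT w))) XOR (NOT (q XOR q))) = F XOR F = F
NOT ((((NOT q) <-> w) OR ((NOT d) AND d)) XOR ((NOT (q <-> (NOT w))) XOR (NOT (q XOR q)))) = T

T


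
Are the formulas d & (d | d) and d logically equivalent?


Compare truth tables:
d | φ | ψ
---------
False | False | False
True | True | True
The columns φ and ψ agree on every row.

Yes, they are logically equivalent.


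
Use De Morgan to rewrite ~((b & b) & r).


De Morgan: the negation of a conjunction is the disjunction of the negations.
Distribute ~ across &, flipping it to |, and negate each literal.

((~b) | (~b)) | (~r)


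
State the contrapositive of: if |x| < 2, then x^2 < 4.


The contrapositive of (P → Q) is (¬Q → ¬P); it is logically equivalent to the original.
Here P = '|x| < 2' and Q = 'x^2 < 4'.

If not (x^2 < 4), then not (|x| < 2).


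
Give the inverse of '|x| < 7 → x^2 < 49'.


The inverse of (P → Q) is (¬P → ¬Q). It is equivalent to the converse, not to the original.
Here P = '|x| < 7' and Q = 'x^2 < 49'.

If not (|x| < 7), then not (x^2 < 49).


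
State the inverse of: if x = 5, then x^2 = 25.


The inverse of (P → Q) is (¬P → ¬Q). It is equivalent to the converse, not to the original.
Here P = 'x = 5' and Q = 'x^2 = 25'.

If not (x = 5), then not (x^2 = 25).


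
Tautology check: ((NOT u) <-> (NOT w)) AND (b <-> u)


Build the truth table over {b, u, w}:
b | u | w | φ
-------------
F | F | F | T
T | F | F | F
F | T | F | F
T | T | F | F
F | F | T | F
T | F | T | F
F | T | T | F
T | T | T | T
Counterexample at row 2: with b=T, u=F, w=F, the formula is F.

No, it is not a tautology.


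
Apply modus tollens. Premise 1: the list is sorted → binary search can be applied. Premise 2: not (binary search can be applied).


Modus tollens: from (P → Q) and ¬Q, infer ¬P.
Q = 'binary search can be applied' is denied; since P → Q, P must also fail.

Not (the list is sorted).


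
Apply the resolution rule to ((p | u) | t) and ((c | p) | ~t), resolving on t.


The clauses contain complementary literals t and ~t.
Resolution eliminates this pair and disjoins the remaining literals (merging duplicates).

((u | p) | c)


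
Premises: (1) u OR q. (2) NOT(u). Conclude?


Disjunctive syllogism: from (P ∨ Q) and ¬P, infer Q.
One disjunct, 'u', is ruled out; the other must hold.

q


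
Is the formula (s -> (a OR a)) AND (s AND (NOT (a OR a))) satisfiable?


Check all 4 assignments over {a, s}:
a | s | φ
---------
F | F | F
T | F | F
F | T | F
T | T | F
No assignment makes the formula true.

Unsatisfiable.


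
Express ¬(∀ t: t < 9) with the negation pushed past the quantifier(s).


¬(∀ x: φ) = ∃ x: ¬φ, and ¬(∃ x: φ) = ∀ x: ¬φ.
Apply to the universal statement.

∃ t: ¬(t < 9)


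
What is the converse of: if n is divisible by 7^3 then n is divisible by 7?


The converse of (P → Q) is (Q → P). It is not in general equivalent to the original.
Here P = 'n is divisible by 7^3' and Q = 'n is divisible by 7'.

If n is divisible by 7, then n is divisible by 7^3.


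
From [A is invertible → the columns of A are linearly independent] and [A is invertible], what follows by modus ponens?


Modus ponens: from (P → Q) and P, infer Q.
P = 'A is invertible' is asserted, and P → Q holds, so Q follows.

the columns of A are linearly independent.


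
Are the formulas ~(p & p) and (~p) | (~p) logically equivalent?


Compare truth tables:
p | φ | ψ
---------
False | True | True
True | False | False
The columns φ and ψ agree on every row.

Yes, they are logically equivalent.


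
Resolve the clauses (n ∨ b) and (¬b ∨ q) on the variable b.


The clauses contain complementary literals b and ¬b.
Resolution eliminates this pair and disjoins the remaining literals (merging duplicates).

(n ∨ q)


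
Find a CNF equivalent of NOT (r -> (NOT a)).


Step 1: Rewrite r → (¬a) as ¬r ∨ (¬a).
Step 2: Negate: ¬(¬r ∨ (¬a)) = r ∧ ¬(¬a) (De Morgan + double negation).
Step 3: Eliminate any double negations (¬¬X = X).

r AND a


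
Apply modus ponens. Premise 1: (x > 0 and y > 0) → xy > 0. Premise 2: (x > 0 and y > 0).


Modus ponens: from (P → Q) and P, infer Q.
P = '(x > 0 and y > 0)' is asserted, and P → Q holds, so Q follows.

xy > 0.


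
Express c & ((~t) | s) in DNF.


Step 1: Distribute ∧ over ∨: c ∧ ((¬t) ∨ s) = (c ∧ (¬t)) ∨ (c ∧ s).

(c & (~t)) | (c & s)


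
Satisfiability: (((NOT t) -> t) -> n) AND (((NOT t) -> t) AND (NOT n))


Check all 4 assignments over {n, t}:
n | t | φ
---------
F | F | F
T | F | F
F | T | F
T | T | F
No assignment makes the formula true.

Unsatisfiable.


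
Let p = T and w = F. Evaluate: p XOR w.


Exclusive or is true when exactly one operand is true.
Substitute: p=T, w=F.
T XOR F evaluates to T.

T


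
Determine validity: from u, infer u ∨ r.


This matches the form of disjunction introduction: the conclusion follows in every model of the premises.

Valid.


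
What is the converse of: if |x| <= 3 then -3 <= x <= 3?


The converse of (P → Q) is (Q → P). It is not in general equivalent to the original.
Here P = '|x| <= 3' and Q = '-3 <= x <= 3'.

If -3 <= x <= 3, then |x| <= 3.


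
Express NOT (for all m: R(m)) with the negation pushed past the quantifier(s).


¬(for all x: φ) = there exists x: ¬φ, and ¬(there exists x: φ) = for all x: ¬φ.
Apply to the universal statement.

there exists m: NOT(R(m))


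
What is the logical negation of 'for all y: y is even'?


¬(for all x: φ) = there exists x: ¬φ, and ¬(there exists x: φ) = for all x: ¬φ.
Apply to the universal statement.

there exists y: NOT(y is even)


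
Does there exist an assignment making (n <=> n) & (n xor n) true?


Check all 2 assignments over {n}:
n | φ
-----
False | False
True | False
No assignment makes the formula true.

Unsatisfiable.


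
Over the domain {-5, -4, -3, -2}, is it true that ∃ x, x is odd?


Evaluate the predicate on each element: -5:T, -4:F, -3:T, -2:F.
Witness x = -5 satisfies the predicate.

T


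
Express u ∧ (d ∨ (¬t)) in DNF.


Step 1: Distribute ∧ over ∨: u ∧ (d ∨ (¬t)) = (u ∧ d) ∨ (u ∧ (¬t)).

(u ∧ d) ∨ (u ∧ (¬t))


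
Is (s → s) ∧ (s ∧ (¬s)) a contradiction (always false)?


Truth table over {s}:
s | φ
-----
F | F
T | F
Every row is false.

Yes, it is a contradiction.


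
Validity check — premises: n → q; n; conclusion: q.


This matches the form of modus ponens: the conclusion follows in every model of the premises.

Valid.


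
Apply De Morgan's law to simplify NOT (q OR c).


De Morgan: the negation of a disjunction is the conjunction of the negations.
Distribute NOT across OR, flipping it to AND, and negate each literal.

(NOT q) AND (NOT c)


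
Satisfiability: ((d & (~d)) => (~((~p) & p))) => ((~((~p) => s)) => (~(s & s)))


Search for a satisfying assignment over {d, p, s}.
Try d=False, p=False, s=False: the formula evaluates to True.
A satisfying assignment exists.

Satisfiable.


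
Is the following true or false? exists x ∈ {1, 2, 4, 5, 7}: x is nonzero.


Evaluate the predicate on each element: 1:True, 2:True, 4:True, 5:True, 7:True.
Witness x = 1 satisfies the predicate.

True


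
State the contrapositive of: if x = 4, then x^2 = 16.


The contrapositive of (P → Q) is (¬Q → ¬P); it is logically equivalent to the original.
Here P = 'x = 4' and Q = 'x^2 = 16'.

If not (x^2 = 16), then not (x = 4).


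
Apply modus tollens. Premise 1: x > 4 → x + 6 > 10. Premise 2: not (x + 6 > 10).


Modus tollens: from (P → Q) and ¬Q, infer ¬P.
Q = 'x + 6 > 10' is denied; since P → Q, P must also fail.

Not (x > 4).


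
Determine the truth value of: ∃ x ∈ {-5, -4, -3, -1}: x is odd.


Evaluate the predicate on each element: -5:T, -4:F, -3:T, -1:T.
Witness x = -5 satisfies the predicate.

T


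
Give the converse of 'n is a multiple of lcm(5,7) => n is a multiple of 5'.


The converse of (P → Q) is (Q → P). It is not in general equivalent to the original.
Here P = 'n is a multiple of lcm(5,7)' and Q = 'n is a multiple of 5'.

If n is a multiple of 5, then n is a multiple of lcm(5,7).


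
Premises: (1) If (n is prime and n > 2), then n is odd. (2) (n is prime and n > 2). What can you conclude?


Modus ponens: from (P → Q) and P, infer Q.
P = '(n is prime and n > 2)' is asserted, and P → Q holds, so Q follows.

n is odd.


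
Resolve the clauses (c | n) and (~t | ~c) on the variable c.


The clauses contain complementary literals c and ~c.
Resolution eliminates this pair and disjoins the remaining literals (merging duplicates).

(n | ~t)


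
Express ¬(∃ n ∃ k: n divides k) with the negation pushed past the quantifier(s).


Negation flips each quantifier (∀↔∃) and negates the inner predicate.
¬(∃ n ∃ k: φ) = ∀ n ∀ k: ¬φ.

∀ n ∀ k: ¬(n divides k)


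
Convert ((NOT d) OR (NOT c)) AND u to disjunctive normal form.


Step 1: Distribute ∧ over ∨: ((¬d) ∨ (¬c)) ∧ u = ((¬d) ∧ u) ∨ ((¬c) ∧ u).

((NOT d) AND u) OR ((NOT c) AND u)


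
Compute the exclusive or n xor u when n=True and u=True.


Exclusive or is true when exactly one operand is true.
Substitute: n=True, u=True.
True xor True evaluates to False.

False


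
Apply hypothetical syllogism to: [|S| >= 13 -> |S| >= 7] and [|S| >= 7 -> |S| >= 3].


Hypothetical syllogism: from (P → Q) and (Q → R), infer (P → R).
Chain the two implications through the shared middle term '|S| >= 7'.

|S| >= 13 -> |S| >= 3


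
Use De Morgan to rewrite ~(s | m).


De Morgan: the negation of a disjunction is the conjunction of the negations.
Distribute ~ across |, flipping it to &, and negate each literal.

(~s) & (~m)


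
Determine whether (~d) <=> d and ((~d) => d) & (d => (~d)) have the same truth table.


Compare truth tables:
d | φ | ψ
---------
False | False | False
True | False | False
The columns φ and ψ agree on every row.

Yes, they are logically equivalent.


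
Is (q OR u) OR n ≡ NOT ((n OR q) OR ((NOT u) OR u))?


Compare truth tables:
n | q | u | φ | ψ
-----------------
F | F | F | F | F
T | F | F | T | F
F | T | F | T | F
T | T | F | T | F
F | F | T | T | F
T | F | T | T | F
F | T | T | T | F
T | T | T | T | F
They differ at row 2 (n=T, q=F, u=F): φ=T but ψ=F.

No, they are not logically equivalent.


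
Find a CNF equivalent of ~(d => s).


Step 1: Rewrite d → s as ¬d ∨ s.
Step 2: Negate: ¬(¬d ∨ s) = d ∧ ¬s (De Morgan + double negation).

d & (~s)


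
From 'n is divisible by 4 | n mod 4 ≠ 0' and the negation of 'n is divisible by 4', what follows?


Disjunctive syllogism: from (P ∨ Q) and ¬P, infer Q.
One disjunct, 'n is divisible by 4', is ruled out; the other must hold.

n mod 4 ≠ 0


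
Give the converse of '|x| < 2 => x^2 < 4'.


The converse of (P → Q) is (Q → P). It is not in general equivalent to the original.
Here P = '|x| < 2' and Q = 'x^2 < 4'.

If x^2 < 4, then |x| < 2.


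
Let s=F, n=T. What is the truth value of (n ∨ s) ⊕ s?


Substitute s=F, n=T:
n ∨ s = T ∨ F = T
(n ∨ s) ⊕ s = T ⊕ F = T

T


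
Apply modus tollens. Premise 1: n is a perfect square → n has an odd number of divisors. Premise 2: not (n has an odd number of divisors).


Modus tollens: from (P → Q) and ¬Q, infer ¬P.
Q = 'n has an odd number of divisors' is denied; since P → Q, P must also fail.

Not (n is a perfect square).


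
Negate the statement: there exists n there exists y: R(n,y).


Negation flips each quantifier (∀↔∃) and negates the inner predicate.
¬(there exists n there exists y: φ) = for all n for all y: ¬φ.

for all n for all y: NOT(R(n,y))


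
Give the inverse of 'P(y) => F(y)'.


The inverse of (P → Q) is (¬P → ¬Q). It is equivalent to the converse, not to the original.
Here P = 'P(y)' and Q = 'F(y)'.

If not (P(y)), then not (F(y)).


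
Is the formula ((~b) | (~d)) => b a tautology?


Build the truth table over {b, d}:
b | d | φ
---------
False | False | False
True | False | True
False | True | False
True | True | True
Counterexample at row 1: with b=False, d=False, the formula is False.

No, it is not a tautology.


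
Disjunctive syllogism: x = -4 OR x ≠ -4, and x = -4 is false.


Disjunctive syllogism: from (P ∨ Q) and ¬P, infer Q.
One disjunct, 'x = -4', is ruled out; the other must hold.

x ≠ -4


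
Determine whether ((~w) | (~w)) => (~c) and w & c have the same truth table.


Compare truth tables:
c | w | φ | ψ
-------------
False | False | True | False
True | False | False | False
False | True | True | False
True | True | True | True
They differ at row 1 (c=False, w=False): φ=True but ψ=False.

No, they are not logically equivalent.


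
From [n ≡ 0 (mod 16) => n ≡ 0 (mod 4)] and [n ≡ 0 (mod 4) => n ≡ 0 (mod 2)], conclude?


Hypothetical syllogism: from (P → Q) and (Q → R), infer (P → R).
Chain the two implications through the shared middle term 'n ≡ 0 (mod 4)'.

n ≡ 0 (mod 16) => n ≡ 0 (mod 2)


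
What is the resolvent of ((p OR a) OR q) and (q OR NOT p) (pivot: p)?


The clauses contain complementary literals p and NOTp.
Resolution eliminates this pair and disjoins the remaining literals (merging duplicates).

(a OR q)


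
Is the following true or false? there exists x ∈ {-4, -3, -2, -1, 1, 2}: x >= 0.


Evaluate the predicate on each element: -4:F, -3:F, -2:F, -1:F, 1:T, 2:T.
Witness x = 1 satisfies the predicate.

T


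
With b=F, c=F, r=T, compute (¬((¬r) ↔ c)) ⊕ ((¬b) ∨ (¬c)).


Substitute b=F, c=F, r=T:
¬r = F
(¬r) ↔ c = F ↔ F = T
¬((¬r) ↔ c) = F
¬b = T
¬c = T
(¬b) ∨ (¬c) = T ∨ T = T
(¬((¬r) ↔ c)) ⊕ ((¬b) ∨ (¬c)) = F ⊕ T = T

T


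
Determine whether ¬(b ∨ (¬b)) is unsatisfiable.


Truth table over {b}:
b | φ
-----
F | F
T | F
Every row is false.

Yes, it is a contradiction.


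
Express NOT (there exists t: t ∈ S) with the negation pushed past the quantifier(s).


¬(for all x: φ) = there exists x: ¬φ, and ¬(there exists x: φ) = for all x: ¬φ.
Apply to the existential statement.

for all t: NOT(t ∈ S)


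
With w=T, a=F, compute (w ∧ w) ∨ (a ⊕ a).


Substitute w=T, a=F:
w ∧ w = T ∧ T = T
a ⊕ a = F ⊕ F = F
(w ∧ w) ∨ (a ⊕ a) = T ∨ F = T

T


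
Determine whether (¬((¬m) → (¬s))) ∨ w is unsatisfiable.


Truth table over {m, s, w}:
m | s | w | φ
-------------
F | F | F | F
T | F | F | F
F | T | F | T
T | T | F | F
F | F | T | T
T | F | T | T
F | T | T | T
T | T | T | T
Satisfying assignment at row 3: m=F, s=T, w=F gives T.

No, it is not a contradiction.


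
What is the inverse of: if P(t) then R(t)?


The inverse of (P → Q) is (¬P → ¬Q). It is equivalent to the converse, not to the original.
Here P = 'P(t)' and Q = 'R(t)'.

If not (P(t)), then not (R(t)).


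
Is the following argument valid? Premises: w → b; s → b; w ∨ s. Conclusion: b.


This matches the form of proof by cases: the conclusion follows in every model of the premises.

Valid.


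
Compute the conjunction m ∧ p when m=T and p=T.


Conjunction is true only when both operands are true.
Substitute: m=T, p=T.
T ∧ T evaluates to T.

T


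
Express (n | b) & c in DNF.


Step 1: Distribute ∧ over ∨: (n ∨ b) ∧ c = (n ∧ c) ∨ (b ∧ c).

(n & c) | (b & c)


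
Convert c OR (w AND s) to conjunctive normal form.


Step 1: Distribute ∨ over ∧: c ∨ (w ∧ s) = (c ∨ w) ∧ (c ∨ s).

(c OR w) AND (c OR s)


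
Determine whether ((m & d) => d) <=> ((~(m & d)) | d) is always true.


Build the truth table over {d, m}:
d | m | φ
---------
False | False | True
True | False | True
False | True | True
True | True | True
Every row evaluates to true.

Yes, it is a tautology.


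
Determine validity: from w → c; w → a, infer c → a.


This is (no valid rule). There exist truth assignments where the premises are all true but the conclusion is false.

Invalid.


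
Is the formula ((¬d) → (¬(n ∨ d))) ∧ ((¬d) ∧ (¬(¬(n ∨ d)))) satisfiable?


Check all 4 assignments over {d, n}:
d | n | φ
---------
F | F | F
T | F | F
F | T | F
T | T | F
No assignment makes the formula true.

Unsatisfiable.


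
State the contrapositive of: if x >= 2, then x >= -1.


The contrapositive of (P → Q) is (¬Q → ¬P); it is logically equivalent to the original.
Here P = 'x >= 2' and Q = 'x >= -1'.

If not (x >= -1), then not (x >= 2).


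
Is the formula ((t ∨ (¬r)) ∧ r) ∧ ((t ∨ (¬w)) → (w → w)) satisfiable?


Search for a satisfying assignment over {r, t, w}.
Try r=T, t=T, w=F: the formula evaluates to T.
A satisfying assignment exists.

Satisfiable.


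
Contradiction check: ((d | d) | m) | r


Truth table over {d, m, r}:
d | m | r | φ
-------------
False | False | False | False
True | False | False | True
False | True | False | True
True | True | False | True
False | False | True | True
True | False | True | True
False | True | True | True
True | True | True | True
Satisfying assignment at row 2: d=True, m=False, r=False gives True.

No, it is not a contradiction.


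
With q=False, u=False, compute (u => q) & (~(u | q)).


Substitute q=False, u=False:
u => q = False => False = True
u | q = False | False = False
~(u | q) = True
(u => q) & (~(u | q)) = True & True = True

True


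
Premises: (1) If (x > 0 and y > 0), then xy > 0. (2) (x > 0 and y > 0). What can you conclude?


Modus ponens: from (P → Q) and P, infer Q.
P = '(x > 0 and y > 0)' is asserted, and P → Q holds, so Q follows.

xy > 0.


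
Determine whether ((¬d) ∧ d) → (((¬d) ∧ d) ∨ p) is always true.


Build the truth table over {d, p}:
d | p | φ
---------
F | F | T
T | F | T
F | T | T
T | T | T
Every row evaluates to true.

Yes, it is a tautology.


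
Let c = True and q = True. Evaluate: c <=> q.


Biconditional is true when both operands have the same truth value.
Substitute: c=True, q=True.
True <=> True evaluates to True.

True


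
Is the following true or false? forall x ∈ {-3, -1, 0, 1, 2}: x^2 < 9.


Evaluate the predicate on each element: -3:False, -1:True, 0:True, 1:True, 2:True.
Counterexample x = -3 fails the predicate.

False
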